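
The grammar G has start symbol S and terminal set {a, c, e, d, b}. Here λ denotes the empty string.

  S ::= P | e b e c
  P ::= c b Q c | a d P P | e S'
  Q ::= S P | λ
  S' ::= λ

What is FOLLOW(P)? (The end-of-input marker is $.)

{$, a, c, e}

FIRST(P): from P::=c b Q c we get {c}; from P::=a d P P we get {a}; from P::=e S' we get {e}. So FIRST(P) = {a, c, e}.
FIRST(S'): from S'::=λ we get {λ}. So FIRST(S') = {λ}.
FIRST(S): from S::=P we get {a, c, e}; from S::=e b e c we get {e}. So FIRST(S) = {a, c, e}.
FIRST(Q): from Q::=S P we get {a, c, e}; from Q::=λ we get {λ}. So FIRST(Q) = {λ, a, c, e}.
FOLLOW(S) includes $ since S is the start symbol.
FOLLOW(S): in Q::=S P, S is followed by P with FIRST {a, c, e}. Thus FOLLOW(S) = {$, a, c, e}.
FOLLOW(Q): in P::=c b Q c, Q is followed by c with FIRST {c}. Thus FOLLOW(Q) = {c}.
FOLLOW(P): in S::=P, the suffix after P is empty, so FOLLOW(P) ⊇ FOLLOW(S) = {$, a, c, e}; in P::=a d P P (occurrence 1), P is followed by P with FIRST {a, c, e}; in P::=a d P P (occurrence 2), the suffix after P is empty (adds nothing new); in Q::=S P, the suffix after P is empty, so FOLLOW(P) ⊇ FOLLOW(Q) = {c}. Thus FOLLOW(P) = {$, a, c, e}.
FOLLOW(S'): in P::=e S', the suffix after S' is empty, so FOLLOW(S') ⊇ FOLLOW(P) = {$, a, c, e}. Thus FOLLOW(S') = {$, a, c, e}.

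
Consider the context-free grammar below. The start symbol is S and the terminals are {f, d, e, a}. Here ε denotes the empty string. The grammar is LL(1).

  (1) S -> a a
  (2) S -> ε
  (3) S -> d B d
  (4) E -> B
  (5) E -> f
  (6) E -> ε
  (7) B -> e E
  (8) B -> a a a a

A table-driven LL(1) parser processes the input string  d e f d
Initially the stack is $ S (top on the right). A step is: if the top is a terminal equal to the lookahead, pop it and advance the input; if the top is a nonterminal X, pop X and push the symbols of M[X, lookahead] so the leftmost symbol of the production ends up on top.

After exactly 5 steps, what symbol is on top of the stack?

step 1: stack=$ S  input=d e f d $  — expand S -> d B d
step 2: stack=$ d B d  input=d e f d $  — match d
step 3: stack=$ d B  input=e f d $  — expand B -> e E
step 4: stack=$ d E e  input=e f d $  — match e
step 5: stack=$ d E  input=f d $  — expand E -> f
Stack after step 5: $ d f (top = f).

f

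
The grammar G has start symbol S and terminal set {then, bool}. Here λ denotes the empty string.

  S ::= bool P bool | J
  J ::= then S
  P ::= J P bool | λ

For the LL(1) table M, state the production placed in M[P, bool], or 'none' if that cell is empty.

FIRST(J) = {then}
FIRST(S) = {bool, then}  (via J)
FIRST(P) = {λ, then}  (via J P bool)
FOLLOW(S) includes $ since S is the start symbol.
FOLLOW(P): in S::=bool P bool, P is followed by bool with FIRST {bool}; in P::=J P bool, P is followed by bool with FIRST {bool}. Thus FOLLOW(P) = {bool}.
For P ::= J P bool: FIRST(J P bool) = {then}, so it goes in M[P, t] for t ∈ {then}.
For P ::= λ: FIRST(λ) = {λ}, so it goes in M[P, t] for t ∈ {}; since λ ∈ FIRST, also for every t ∈ FOLLOW(P) = {bool}.

P ::= λ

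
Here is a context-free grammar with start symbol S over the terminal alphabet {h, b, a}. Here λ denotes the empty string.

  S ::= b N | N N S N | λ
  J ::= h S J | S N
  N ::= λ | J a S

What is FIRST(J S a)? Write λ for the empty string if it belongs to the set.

FIRST(S) = {λ, a, b, h}  (via N N S N)
FIRST(J) = {λ, a, b, h}  (via S N)
FIRST(N) = {λ, a, b, h}  (via J a S)
FIRST(J S a): take FIRST of each symbol in turn, carrying on past any symbol whose FIRST contains λ; result {a, b, h}.

{a, b, h}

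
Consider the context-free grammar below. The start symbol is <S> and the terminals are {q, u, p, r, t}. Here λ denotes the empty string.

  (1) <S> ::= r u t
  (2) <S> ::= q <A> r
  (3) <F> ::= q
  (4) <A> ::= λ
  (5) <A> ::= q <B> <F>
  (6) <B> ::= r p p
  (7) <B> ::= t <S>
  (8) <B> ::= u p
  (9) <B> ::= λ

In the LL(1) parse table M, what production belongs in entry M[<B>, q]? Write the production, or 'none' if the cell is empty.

FIRST(<S>): from <S>::=r u t we get {r}; from <S>::=q <A> r we get {q}. So FIRST(<S>) = {q, r}.
FIRST(<F>): from <F>::=q we get {q}. So FIRST(<F>) = {q}.
FIRST(<A>): from <A>::=λ we get {λ}; from <A>::=q <B> <F> we get {q}. So FIRST(<A>) = {λ, q}.
FIRST(<B>): from <B>::=r p p we get {r}; from <B>::=t <S> we get {t}; from <B>::=u p we get {u}; from <B>::=λ we get {λ}. So FIRST(<B>) = {λ, r, t, u}.
FOLLOW(<S>) includes $ since <S> is the start symbol.
FOLLOW(<B>): in <A>::=q <B> <F>, <B> is followed by <F> with FIRST {q}. Thus FOLLOW(<B>) = {q}.
For <B> ::= r p p: FIRST(r p p) = {r}, so it goes in M[<B>, t] for t ∈ {r}.
For <B> ::= t <S>: FIRST(t <S>) = {t}, so it goes in M[<B>, t] for t ∈ {t}.
For <B> ::= u p: FIRST(u p) = {u}, so it goes in M[<B>, t] for t ∈ {u}.
For <B> ::= λ: FIRST(λ) = {λ}, so it goes in M[<B>, t] for t ∈ {}; since λ ∈ FIRST, also for every t ∈ FOLLOW(<B>) = {q}.

<B> ::= λ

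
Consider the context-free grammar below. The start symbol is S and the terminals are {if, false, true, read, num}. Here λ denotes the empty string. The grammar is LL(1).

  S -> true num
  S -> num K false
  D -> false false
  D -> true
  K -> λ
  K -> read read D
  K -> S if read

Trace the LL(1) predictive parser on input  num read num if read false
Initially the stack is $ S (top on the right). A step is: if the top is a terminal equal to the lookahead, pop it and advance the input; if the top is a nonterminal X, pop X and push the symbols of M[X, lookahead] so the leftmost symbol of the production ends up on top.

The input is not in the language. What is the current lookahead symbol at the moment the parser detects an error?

num

step 1: stack=$ S  input=num read num if read false $  — expand S -> num K false
step 2: stack=$ false K num  input=num read num if read false $  — match num
step 3: stack=$ false K  input=read num if read false $  — expand K -> read read D
step 4: stack=$ false D read read  input=read num if read false $  — match read
step 5: stack=$ false D read  input=num if read false $  — error: top is terminal read but lookahead is num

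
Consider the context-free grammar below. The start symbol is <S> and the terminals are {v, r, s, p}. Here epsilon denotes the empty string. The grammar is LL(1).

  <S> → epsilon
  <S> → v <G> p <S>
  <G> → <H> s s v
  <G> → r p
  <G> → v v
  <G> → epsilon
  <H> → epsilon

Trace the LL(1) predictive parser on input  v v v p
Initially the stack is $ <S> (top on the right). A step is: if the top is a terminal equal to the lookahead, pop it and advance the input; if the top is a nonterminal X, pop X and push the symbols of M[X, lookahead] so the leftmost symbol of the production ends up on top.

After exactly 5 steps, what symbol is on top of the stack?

p

     Stack          Input      Action
  1  $ <S>          v v v p $  expand <S> → v <G> p <S>
  2  $ <S> p <G> v  v v v p $  match v
  3  $ <S> p <G>    v v p $    expand <G> → v v
  4  $ <S> p v v    v v p $    match v
  5  $ <S> p v      v p $      match v
Stack after step 5: $ <S> p (top = p).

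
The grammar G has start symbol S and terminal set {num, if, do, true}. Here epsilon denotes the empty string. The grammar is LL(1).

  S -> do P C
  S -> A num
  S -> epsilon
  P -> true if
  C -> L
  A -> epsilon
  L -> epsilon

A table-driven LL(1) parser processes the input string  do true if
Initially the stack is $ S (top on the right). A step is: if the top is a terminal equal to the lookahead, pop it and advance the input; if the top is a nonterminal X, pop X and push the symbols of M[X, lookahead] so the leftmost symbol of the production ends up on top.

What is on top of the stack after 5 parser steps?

step 1: stack=$ S  input=do true if $  — expand S -> do P C
step 2: stack=$ C P do  input=do true if $  — match do
step 3: stack=$ C P  input=true if $  — expand P -> true if
step 4: stack=$ C if true  input=true if $  — match true
step 5: stack=$ C if  input=if $  — match if
Stack after step 5: $ C (top = C).

C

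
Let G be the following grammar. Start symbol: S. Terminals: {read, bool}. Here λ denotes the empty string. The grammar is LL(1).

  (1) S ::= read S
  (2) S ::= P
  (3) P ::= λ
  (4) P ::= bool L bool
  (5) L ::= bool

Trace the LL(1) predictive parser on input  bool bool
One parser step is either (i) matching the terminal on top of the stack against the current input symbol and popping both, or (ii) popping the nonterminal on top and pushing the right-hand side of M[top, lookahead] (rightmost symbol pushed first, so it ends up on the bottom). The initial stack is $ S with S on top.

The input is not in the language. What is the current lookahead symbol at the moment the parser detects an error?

$

step 1: stack=$ S  input=bool bool $  — expand S ::= P
step 2: stack=$ P  input=bool bool $  — expand P ::= bool L bool
step 3: stack=$ bool L bool  input=bool bool $  — match bool
step 4: stack=$ bool L  input=bool $  — expand L ::= bool
step 5: stack=$ bool bool  input=bool $  — match bool
step 6: stack=$ bool  input=$  — error: top is terminal bool but lookahead is $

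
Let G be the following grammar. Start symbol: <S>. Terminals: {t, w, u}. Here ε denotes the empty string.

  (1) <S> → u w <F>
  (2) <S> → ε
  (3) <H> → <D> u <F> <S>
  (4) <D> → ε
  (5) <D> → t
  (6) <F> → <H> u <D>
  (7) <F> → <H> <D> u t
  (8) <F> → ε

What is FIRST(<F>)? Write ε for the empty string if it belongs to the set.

FIRST(<S>): from <S>→u w <F> we get {u}; from <S>→ε we get {ε}. So FIRST(<S>) = {ε, u}.
FIRST(<D>): from <D>→ε we get {ε}; from <D>→t we get {t}. So FIRST(<D>) = {ε, t}.
FIRST(<H>): from <H>→<D> u <F> <S> we get {t, u}. So FIRST(<H>) = {t, u}.
FIRST(<F>): from <F>→<H> u <D> we get {t, u}; from <F>→<H> <D> u t we get {t, u}; from <F>→ε we get {ε}. So FIRST(<F>) = {ε, t, u}.

{ε, t, u}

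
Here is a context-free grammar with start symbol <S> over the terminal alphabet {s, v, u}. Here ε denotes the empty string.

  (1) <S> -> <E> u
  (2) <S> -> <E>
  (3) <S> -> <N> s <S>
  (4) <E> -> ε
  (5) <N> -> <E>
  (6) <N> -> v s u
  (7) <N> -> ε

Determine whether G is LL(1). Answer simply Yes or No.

No

FIRST(<S>) = {ε, s, u, v}
FIRST(<E>) = {ε}
FIRST(<N>) = {ε, v}
FOLLOW(<S>) = {$}
FOLLOW(<E>) = {$, s, u}
FOLLOW(<N>) = {s}
Cell M[<N>, s] receives both <N> -> <E> and <N> -> ε — the grammar is not LL(1).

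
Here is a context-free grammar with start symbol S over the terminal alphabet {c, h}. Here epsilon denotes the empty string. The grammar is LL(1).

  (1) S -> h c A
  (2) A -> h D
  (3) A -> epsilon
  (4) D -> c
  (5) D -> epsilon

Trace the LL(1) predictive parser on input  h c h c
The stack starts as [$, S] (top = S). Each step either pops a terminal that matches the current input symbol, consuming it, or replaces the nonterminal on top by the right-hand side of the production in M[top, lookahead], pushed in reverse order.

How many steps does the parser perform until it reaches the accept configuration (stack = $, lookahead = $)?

step 1: stack=$ S  input=h c h c $  — expand S -> h c A
step 2: stack=$ A c h  input=h c h c $  — match h
step 3: stack=$ A c  input=c h c $  — match c
step 4: stack=$ A  input=h c $  — expand A -> h D
step 5: stack=$ D h  input=h c $  — match h
step 6: stack=$ D  input=c $  — expand D -> c
step 7: stack=$ c  input=c $  — match c
Accept reached after 7 steps.

7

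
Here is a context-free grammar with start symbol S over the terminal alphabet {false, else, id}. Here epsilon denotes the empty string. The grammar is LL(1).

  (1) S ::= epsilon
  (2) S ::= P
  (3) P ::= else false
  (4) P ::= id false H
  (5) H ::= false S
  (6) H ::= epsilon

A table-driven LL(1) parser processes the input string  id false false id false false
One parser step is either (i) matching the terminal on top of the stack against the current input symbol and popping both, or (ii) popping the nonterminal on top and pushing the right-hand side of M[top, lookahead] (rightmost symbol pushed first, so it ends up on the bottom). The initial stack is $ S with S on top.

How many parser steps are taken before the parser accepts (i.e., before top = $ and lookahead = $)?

13

step 1: stack=$ S  input=id false false id false false $  — expand S ::= P
step 2: stack=$ P  input=id false false id false false $  — expand P ::= id false H
step 3: stack=$ H false id  input=id false false id false false $  — match id
step 4: stack=$ H false  input=false false id false false $  — match false
step 5: stack=$ H  input=false id false false $  — expand H ::= false S
step 6: stack=$ S false  input=false id false false $  — match false
step 7: stack=$ S  input=id false false $  — expand S ::= P
step 8: stack=$ P  input=id false false $  — expand P ::= id false H
step 9: stack=$ H false id  input=id false false $  — match id
step 10: stack=$ H false  input=false false $  — match false
step 11: stack=$ H  input=false $  — expand H ::= false S
step 12: stack=$ S false  input=false $  — match false
step 13: stack=$ S  input=$  — expand S ::= epsilon
Accept reached after 13 steps.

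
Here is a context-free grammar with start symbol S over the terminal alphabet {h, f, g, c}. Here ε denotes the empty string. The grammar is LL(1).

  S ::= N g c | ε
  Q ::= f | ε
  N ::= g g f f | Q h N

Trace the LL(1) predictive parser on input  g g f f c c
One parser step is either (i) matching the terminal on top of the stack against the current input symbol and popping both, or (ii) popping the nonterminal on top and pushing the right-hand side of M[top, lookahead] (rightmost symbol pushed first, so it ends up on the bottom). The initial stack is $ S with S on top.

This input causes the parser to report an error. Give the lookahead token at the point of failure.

c

     Stack          Input          Action
  1  $ S            g g f f c c $  expand S ::= N g c
  2  $ c g N        g g f f c c $  expand N ::= g g f f
  3  $ c g f f g g  g g f f c c $  match g
  4  $ c g f f g    g f f c c $    match g
  5  $ c g f f      f f c c $      match f
  6  $ c g f        f c c $        match f
  7  $ c g          c c $          error: top is terminal g but lookahead is c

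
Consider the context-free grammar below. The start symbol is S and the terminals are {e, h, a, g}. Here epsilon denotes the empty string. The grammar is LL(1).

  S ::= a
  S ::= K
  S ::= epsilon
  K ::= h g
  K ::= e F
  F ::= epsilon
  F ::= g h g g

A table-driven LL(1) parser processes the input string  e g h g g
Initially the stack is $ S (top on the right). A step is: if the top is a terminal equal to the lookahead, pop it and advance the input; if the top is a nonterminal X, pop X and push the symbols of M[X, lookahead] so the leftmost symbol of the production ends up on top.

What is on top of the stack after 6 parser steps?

g

step 1: stack=$ S  input=e g h g g $  — expand S ::= K
step 2: stack=$ K  input=e g h g g $  — expand K ::= e F
step 3: stack=$ F e  input=e g h g g $  — match e
step 4: stack=$ F  input=g h g g $  — expand F ::= g h g g
step 5: stack=$ g g h g  input=g h g g $  — match g
step 6: stack=$ g g h  input=h g g $  — match h
Stack after step 6: $ g g (top = g).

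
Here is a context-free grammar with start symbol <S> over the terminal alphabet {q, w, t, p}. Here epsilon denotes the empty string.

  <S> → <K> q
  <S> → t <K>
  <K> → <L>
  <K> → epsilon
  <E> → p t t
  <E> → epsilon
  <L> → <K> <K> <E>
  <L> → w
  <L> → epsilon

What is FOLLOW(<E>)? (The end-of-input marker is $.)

{$, p, q, w}

FIRST(<E>) = {epsilon, p}
FIRST(<S>) = {p, q, t, w}  (via <K> q)
FIRST(<K>) = {epsilon, p, w}  (via <L>)
FIRST(<L>) = {epsilon, p, w}  (via <K> <K> <E>)
FOLLOW(<S>) includes $ since <S> is the start symbol.
FOLLOW(<S>): <S> appears on no right-hand side. Thus FOLLOW(<S>) = {$}.
FOLLOW(<K>): in <S>→<K> q, <K> is followed by q with FIRST {q}; in <S>→t <K>, the suffix after <K> is empty, so FOLLOW(<K>) ⊇ FOLLOW(<S>) = {$}; in <L>→<K> <K> <E> (occurrence 1), <K> is followed by <K> <E> with FIRST {epsilon, p, w}; in <L>→<K> <K> <E> (occurrence 1), the suffix after <K> is nullable, so FOLLOW(<K>) ⊇ FOLLOW(<L>) = {$, p, q, w}; in <L>→<K> <K> <E> (occurrence 2), <K> is followed by <E> with FIRST {epsilon, p}; in <L>→<K> <K> <E> (occurrence 2), the suffix after <K> is nullable, so FOLLOW(<K>) ⊇ FOLLOW(<L>) = {$, p, q, w}. Thus FOLLOW(<K>) = {$, p, q, w}.
FOLLOW(<L>): in <K>→<L>, the suffix after <L> is empty, so FOLLOW(<L>) ⊇ FOLLOW(<K>) = {$, p, q, w}. Thus FOLLOW(<L>) = {$, p, q, w}.
FOLLOW(<E>): in <L>→<K> <K> <E>, the suffix after <E> is empty, so FOLLOW(<E>) ⊇ FOLLOW(<L>) = {$, p, q, w}. Thus FOLLOW(<E>) = {$, p, q, w}.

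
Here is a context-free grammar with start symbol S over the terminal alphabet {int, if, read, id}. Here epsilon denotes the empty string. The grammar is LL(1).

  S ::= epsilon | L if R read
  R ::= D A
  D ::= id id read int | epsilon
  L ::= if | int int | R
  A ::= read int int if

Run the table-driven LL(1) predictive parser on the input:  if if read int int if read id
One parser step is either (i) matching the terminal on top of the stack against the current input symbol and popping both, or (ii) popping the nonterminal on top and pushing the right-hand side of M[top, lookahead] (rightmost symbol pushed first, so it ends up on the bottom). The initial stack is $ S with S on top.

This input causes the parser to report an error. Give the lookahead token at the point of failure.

step 1: stack=$ S  input=if if read int int if read id $  — expand S ::= L if R read
step 2: stack=$ read R if L  input=if if read int int if read id $  — expand L ::= if
step 3: stack=$ read R if if  input=if if read int int if read id $  — match if
step 4: stack=$ read R if  input=if read int int if read id $  — match if
step 5: stack=$ read R  input=read int int if read id $  — expand R ::= D A
step 6: stack=$ read A D  input=read int int if read id $  — expand D ::= epsilon
step 7: stack=$ read A  input=read int int if read id $  — expand A ::= read int int if
step 8: stack=$ read if int int read  input=read int int if read id $  — match read
step 9: stack=$ read if int int  input=int int if read id $  — match int
step 10: stack=$ read if int  input=int if read id $  — match int
step 11: stack=$ read if  input=if read id $  — match if
step 12: stack=$ read  input=read id $  — match read
step 13: stack=$  input=id $  — error: stack empty but input remains

id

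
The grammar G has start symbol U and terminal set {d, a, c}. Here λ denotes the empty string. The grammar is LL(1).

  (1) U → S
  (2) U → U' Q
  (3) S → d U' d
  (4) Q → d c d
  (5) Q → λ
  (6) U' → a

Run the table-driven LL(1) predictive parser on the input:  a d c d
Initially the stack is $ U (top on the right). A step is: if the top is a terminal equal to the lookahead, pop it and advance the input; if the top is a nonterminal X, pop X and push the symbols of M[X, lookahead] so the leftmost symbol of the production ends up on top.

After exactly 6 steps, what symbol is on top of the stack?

d

     Stack    Input      Action
  1  $ U      a d c d $  expand U → U' Q
  2  $ Q U'   a d c d $  expand U' → a
  3  $ Q a    a d c d $  match a
  4  $ Q      d c d $    expand Q → d c d
  5  $ d c d  d c d $    match d
  6  $ d c    c d $      match c
Stack after step 6: $ d (top = d).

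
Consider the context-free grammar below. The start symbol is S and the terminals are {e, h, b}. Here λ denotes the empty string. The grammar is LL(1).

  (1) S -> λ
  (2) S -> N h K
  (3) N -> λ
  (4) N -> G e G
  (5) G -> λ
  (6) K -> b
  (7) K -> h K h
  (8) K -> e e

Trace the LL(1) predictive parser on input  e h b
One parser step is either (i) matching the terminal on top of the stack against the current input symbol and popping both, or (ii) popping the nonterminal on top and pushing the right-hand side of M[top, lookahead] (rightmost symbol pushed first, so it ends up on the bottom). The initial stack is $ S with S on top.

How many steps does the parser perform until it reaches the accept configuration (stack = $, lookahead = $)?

step 1: stack=$ S  input=e h b $  — expand S -> N h K
step 2: stack=$ K h N  input=e h b $  — expand N -> G e G
step 3: stack=$ K h G e G  input=e h b $  — expand G -> λ
step 4: stack=$ K h G e  input=e h b $  — match e
step 5: stack=$ K h G  input=h b $  — expand G -> λ
step 6: stack=$ K h  input=h b $  — match h
step 7: stack=$ K  input=b $  — expand K -> b
step 8: stack=$ b  input=b $  — match b
Accept reached after 8 steps.

8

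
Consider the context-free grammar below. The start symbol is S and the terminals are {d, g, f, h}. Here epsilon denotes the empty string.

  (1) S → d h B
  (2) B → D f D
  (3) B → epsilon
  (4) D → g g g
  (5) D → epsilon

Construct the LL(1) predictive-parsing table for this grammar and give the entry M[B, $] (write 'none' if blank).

B → epsilon

FIRST(S): from S→d h B we get {d}. So FIRST(S) = {d}.
FIRST(D): from D→g g g we get {g}; from D→epsilon we get {epsilon}. So FIRST(D) = {epsilon, g}.
FIRST(B): from B→D f D we get {f, g}; from B→epsilon we get {epsilon}. So FIRST(B) = {epsilon, f, g}.
FOLLOW(S) includes $ since S is the start symbol.
FOLLOW(S): S appears on no right-hand side. Thus FOLLOW(S) = {$}.
FOLLOW(B): in S→d h B, the suffix after B is empty, so FOLLOW(B) ⊇ FOLLOW(S) = {$}. Thus FOLLOW(B) = {$}.
For B → D f D: FIRST(D f D) = {f, g}, so it goes in M[B, t] for t ∈ {f, g}.
For B → epsilon: FIRST(epsilon) = {epsilon}, so it goes in M[B, t] for t ∈ {}; since epsilon ∈ FIRST, also for every t ∈ FOLLOW(B) = {$}.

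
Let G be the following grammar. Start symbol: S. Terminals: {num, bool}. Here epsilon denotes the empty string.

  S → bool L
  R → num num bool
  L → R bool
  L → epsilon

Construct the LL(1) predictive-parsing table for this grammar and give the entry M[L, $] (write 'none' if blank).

FIRST(S): from S→bool L we get {bool}. So FIRST(S) = {bool}.
FIRST(R): from R→num num bool we get {num}. So FIRST(R) = {num}.
FIRST(L): from L→R bool we get {num}; from L→epsilon we get {epsilon}. So FIRST(L) = {epsilon, num}.
FOLLOW(S) includes $ since S is the start symbol.
FOLLOW(S): S appears on no right-hand side. Thus FOLLOW(S) = {$}.
FOLLOW(L): in S→bool L, the suffix after L is empty, so FOLLOW(L) ⊇ FOLLOW(S) = {$}. Thus FOLLOW(L) = {$}.
For L → R bool: FIRST(R bool) = {num}, so it goes in M[L, t] for t ∈ {num}.
For L → epsilon: FIRST(epsilon) = {epsilon}, so it goes in M[L, t] for t ∈ {}; since epsilon ∈ FIRST, also for every t ∈ FOLLOW(L) = {$}.

L → epsilon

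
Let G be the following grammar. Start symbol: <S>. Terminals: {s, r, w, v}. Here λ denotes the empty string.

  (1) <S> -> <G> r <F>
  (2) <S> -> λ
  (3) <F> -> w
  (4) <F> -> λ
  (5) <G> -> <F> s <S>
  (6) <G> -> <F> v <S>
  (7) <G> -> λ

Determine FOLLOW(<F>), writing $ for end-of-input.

FIRST(<F>) = {λ, w}
FIRST(<G>) = {λ, s, v, w}  (via <F> s <S>, <F> v <S>)
FIRST(<S>) = {λ, r, s, v, w}  (via <G> r <F>)
FOLLOW(<S>) includes $ since <S> is the start symbol.
FOLLOW(<G>): in <S>-><G> r <F>, <G> is followed by r <F> with FIRST {r}. Thus FOLLOW(<G>) = {r}.
FOLLOW(<S>): in <G>-><F> s <S>, the suffix after <S> is empty, so FOLLOW(<S>) ⊇ FOLLOW(<G>) = {r}; in <G>-><F> v <S>, the suffix after <S> is empty, so FOLLOW(<S>) ⊇ FOLLOW(<G>) = {r}. Thus FOLLOW(<S>) = {$, r}.
FOLLOW(<F>): in <S>-><G> r <F>, the suffix after <F> is empty, so FOLLOW(<F>) ⊇ FOLLOW(<S>) = {$, r}; in <G>-><F> s <S>, <F> is followed by s <S> with FIRST {s}; in <G>-><F> v <S>, <F> is followed by v <S> with FIRST {v}. Thus FOLLOW(<F>) = {$, r, s, v}.

{$, r, s, v}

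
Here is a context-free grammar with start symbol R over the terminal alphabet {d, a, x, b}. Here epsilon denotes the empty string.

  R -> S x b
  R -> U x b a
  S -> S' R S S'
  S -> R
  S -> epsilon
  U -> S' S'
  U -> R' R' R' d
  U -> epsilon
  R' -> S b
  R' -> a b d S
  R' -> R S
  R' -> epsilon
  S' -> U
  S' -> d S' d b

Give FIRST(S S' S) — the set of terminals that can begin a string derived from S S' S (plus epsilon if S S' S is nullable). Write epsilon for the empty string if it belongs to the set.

{epsilon, a, b, d, x}

FIRST(R) = {a, b, d, x}  (via S x b, U x b a)
FIRST(S) = {epsilon, a, b, d, x}  (via S' R S S', R)
FIRST(R') = {epsilon, a, b, d, x}  (via S b, R S)
FIRST(U) = {epsilon, a, b, d, x}  (via S' S', R' R' R' d)
FIRST(S') = {epsilon, a, b, d, x}  (via U)
FIRST(S S' S): take FIRST of each symbol in turn, carrying on past any symbol whose FIRST contains epsilon; result {epsilon, a, b, d, x}.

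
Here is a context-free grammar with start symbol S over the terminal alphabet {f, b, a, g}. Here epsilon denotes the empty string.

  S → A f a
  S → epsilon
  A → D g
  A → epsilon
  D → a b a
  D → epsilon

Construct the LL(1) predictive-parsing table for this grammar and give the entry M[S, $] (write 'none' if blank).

S → epsilon

FIRST(D): from D→a b a we get {a}; from D→epsilon we get {epsilon}. So FIRST(D) = {epsilon, a}.
FIRST(A): from A→D g we get {a, g}; from A→epsilon we get {epsilon}. So FIRST(A) = {epsilon, a, g}.
FIRST(S): from S→A f a we get {a, f, g}; from S→epsilon we get {epsilon}. So FIRST(S) = {epsilon, a, f, g}.
FOLLOW(S) includes $ since S is the start symbol.
FOLLOW(S): S appears on no right-hand side. Thus FOLLOW(S) = {$}.
For S → A f a: FIRST(A f a) = {a, f, g}, so it goes in M[S, t] for t ∈ {a, f, g}.
For S → epsilon: FIRST(epsilon) = {epsilon}, so it goes in M[S, t] for t ∈ {}; since epsilon ∈ FIRST, also for every t ∈ FOLLOW(S) = {$}.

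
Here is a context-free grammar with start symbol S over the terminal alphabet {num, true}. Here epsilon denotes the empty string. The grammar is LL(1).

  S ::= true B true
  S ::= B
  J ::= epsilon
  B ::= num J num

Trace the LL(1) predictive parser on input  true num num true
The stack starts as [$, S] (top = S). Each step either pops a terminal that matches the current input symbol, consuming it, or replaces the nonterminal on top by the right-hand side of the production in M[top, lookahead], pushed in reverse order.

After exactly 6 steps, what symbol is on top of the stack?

step 1: stack=$ S  input=true num num true $  — expand S ::= true B true
step 2: stack=$ true B true  input=true num num true $  — match true
step 3: stack=$ true B  input=num num true $  — expand B ::= num J num
step 4: stack=$ true num J num  input=num num true $  — match num
step 5: stack=$ true num J  input=num true $  — expand J ::= epsilon
step 6: stack=$ true num  input=num true $  — match num
Stack after step 6: $ true (top = true).

true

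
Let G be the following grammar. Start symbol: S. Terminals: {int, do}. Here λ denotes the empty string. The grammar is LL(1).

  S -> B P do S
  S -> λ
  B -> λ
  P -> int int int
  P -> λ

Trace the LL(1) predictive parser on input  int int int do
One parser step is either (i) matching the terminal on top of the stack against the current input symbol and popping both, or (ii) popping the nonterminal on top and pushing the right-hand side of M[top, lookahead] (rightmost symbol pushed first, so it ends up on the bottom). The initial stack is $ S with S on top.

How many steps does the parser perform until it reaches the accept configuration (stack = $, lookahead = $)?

     Stack               Input             Action
  1  $ S                 int int int do $  expand S -> B P do S
  2  $ S do P B          int int int do $  expand B -> λ
  3  $ S do P            int int int do $  expand P -> int int int
  4  $ S do int int int  int int int do $  match int
  5  $ S do int int      int int do $      match int
  6  $ S do int          int do $          match int
  7  $ S do              do $              match do
  8  $ S                 $                 expand S -> λ
Accept reached after 8 steps.

8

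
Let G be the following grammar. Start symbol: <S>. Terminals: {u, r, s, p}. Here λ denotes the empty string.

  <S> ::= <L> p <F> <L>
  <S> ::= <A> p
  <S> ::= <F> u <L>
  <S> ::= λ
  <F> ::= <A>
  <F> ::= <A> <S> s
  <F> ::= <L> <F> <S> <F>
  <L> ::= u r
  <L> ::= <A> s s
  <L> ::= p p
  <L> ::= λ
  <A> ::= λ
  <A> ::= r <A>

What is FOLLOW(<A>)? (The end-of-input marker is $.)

FIRST(<A>) = {λ, r}
FIRST(<L>) = {λ, p, r, s, u}  (via <A> s s)
FIRST(<S>) = {λ, p, r, s, u}  (via <L> p <F> <L>, <A> p, <F> u <L>)
FIRST(<F>) = {λ, p, r, s, u}  (via <A>, <A> <S> s, <L> <F> <S> <F>)
FOLLOW(<S>) includes $ since <S> is the start symbol.
FOLLOW(<S>): in <F>::=<A> <S> s, <S> is followed by s with FIRST {s}; in <F>::=<L> <F> <S> <F>, <S> is followed by <F> with FIRST {λ, p, r, s, u}; in <F>::=<L> <F> <S> <F>, the suffix after <S> is nullable, so FOLLOW(<S>) ⊇ FOLLOW(<F>) = {$, p, r, s, u}. Thus FOLLOW(<S>) = {$, p, r, s, u}.
FOLLOW(<F>): in <S>::=<L> p <F> <L>, <F> is followed by <L> with FIRST {λ, p, r, s, u}; in <S>::=<L> p <F> <L>, the suffix after <F> is nullable, so FOLLOW(<F>) ⊇ FOLLOW(<S>) = {$, p, r, s, u}; in <S>::=<F> u <L>, <F> is followed by u <L> with FIRST {u}; in <F>::=<L> <F> <S> <F> (occurrence 1), <F> is followed by <S> <F> with FIRST {λ, p, r, s, u}; in <F>::=<L> <F> <S> <F> (occurrence 1), the suffix after <F> is nullable (adds nothing new); in <F>::=<L> <F> <S> <F> (occurrence 2), the suffix after <F> is empty (adds nothing new). Thus FOLLOW(<F>) = {$, p, r, s, u}.
FOLLOW(<L>): in <S>::=<L> p <F> <L> (occurrence 1), <L> is followed by p <F> <L> with FIRST {p}; in <S>::=<L> p <F> <L> (occurrence 2), the suffix after <L> is empty, so FOLLOW(<L>) ⊇ FOLLOW(<S>) = {$, p, r, s, u}; in <S>::=<F> u <L>, the suffix after <L> is empty, so FOLLOW(<L>) ⊇ FOLLOW(<S>) = {$, p, r, s, u}; in <F>::=<L> <F> <S> <F>, <L> is followed by <F> <S> <F> with FIRST {λ, p, r, s, u}; in <F>::=<L> <F> <S> <F>, the suffix after <L> is nullable, so FOLLOW(<L>) ⊇ FOLLOW(<F>) = {$, p, r, s, u}. Thus FOLLOW(<L>) = {$, p, r, s, u}.
FOLLOW(<A>): in <S>::=<A> p, <A> is followed by p with FIRST {p}; in <F>::=<A>, the suffix after <A> is empty, so FOLLOW(<A>) ⊇ FOLLOW(<F>) = {$, p, r, s, u}; in <F>::=<A> <S> s, <A> is followed by <S> s with FIRST {p, r, s, u}; in <L>::=<A> s s, <A> is followed by s s with FIRST {s}; in <A>::=r <A>, the suffix after <A> is empty (adds nothing new). Thus FOLLOW(<A>) = {$, p, r, s, u}.

{$, p, r, s, u}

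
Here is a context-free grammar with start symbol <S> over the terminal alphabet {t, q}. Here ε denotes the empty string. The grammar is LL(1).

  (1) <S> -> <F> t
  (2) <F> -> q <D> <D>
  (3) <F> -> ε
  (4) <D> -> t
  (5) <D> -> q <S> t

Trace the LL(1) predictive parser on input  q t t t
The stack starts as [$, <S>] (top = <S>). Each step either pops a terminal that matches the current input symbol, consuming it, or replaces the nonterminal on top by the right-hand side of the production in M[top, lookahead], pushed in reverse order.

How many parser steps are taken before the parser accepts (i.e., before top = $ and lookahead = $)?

8

     Stack          Input      Action
  1  $ <S>          q t t t $  expand <S> -> <F> t
  2  $ t <F>        q t t t $  expand <F> -> q <D> <D>
  3  $ t <D> <D> q  q t t t $  match q
  4  $ t <D> <D>    t t t $    expand <D> -> t
  5  $ t <D> t      t t t $    match t
  6  $ t <D>        t t $      expand <D> -> t
  7  $ t t          t t $      match t
  8  $ t            t $        match t
Accept reached after 8 steps.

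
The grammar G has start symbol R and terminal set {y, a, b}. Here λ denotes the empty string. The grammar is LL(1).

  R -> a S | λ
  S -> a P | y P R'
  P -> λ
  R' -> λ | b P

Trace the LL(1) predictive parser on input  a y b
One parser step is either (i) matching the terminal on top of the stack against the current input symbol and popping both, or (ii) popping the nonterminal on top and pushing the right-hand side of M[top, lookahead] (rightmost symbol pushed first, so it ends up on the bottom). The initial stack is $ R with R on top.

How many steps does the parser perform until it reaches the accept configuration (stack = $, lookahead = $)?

     Stack     Input    Action
  1  $ R       a y b $  expand R -> a S
  2  $ S a     a y b $  match a
  3  $ S       y b $    expand S -> y P R'
  4  $ R' P y  y b $    match y
  5  $ R' P    b $      expand P -> λ
  6  $ R'      b $      expand R' -> b P
  7  $ P b     b $      match b
  8  $ P       $        expand P -> λ
Accept reached after 8 steps.

8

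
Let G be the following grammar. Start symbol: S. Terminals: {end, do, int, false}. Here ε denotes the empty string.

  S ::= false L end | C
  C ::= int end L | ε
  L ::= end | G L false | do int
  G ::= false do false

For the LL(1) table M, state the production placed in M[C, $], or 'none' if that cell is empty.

FIRST(C) = {ε, int}
FIRST(G) = {false}
FIRST(S) = {ε, false, int}  (via C)
FIRST(L) = {do, end, false}  (via G L false)
FOLLOW(S) includes $ since S is the start symbol.
FOLLOW(S): S appears on no right-hand side. Thus FOLLOW(S) = {$}.
FOLLOW(C): in S::=C, the suffix after C is empty, so FOLLOW(C) ⊇ FOLLOW(S) = {$}. Thus FOLLOW(C) = {$}.
For C ::= int end L: FIRST(int end L) = {int}, so it goes in M[C, t] for t ∈ {int}.
For C ::= ε: FIRST(ε) = {ε}, so it goes in M[C, t] for t ∈ {}; since ε ∈ FIRST, also for every t ∈ FOLLOW(C) = {$}.

C ::= ε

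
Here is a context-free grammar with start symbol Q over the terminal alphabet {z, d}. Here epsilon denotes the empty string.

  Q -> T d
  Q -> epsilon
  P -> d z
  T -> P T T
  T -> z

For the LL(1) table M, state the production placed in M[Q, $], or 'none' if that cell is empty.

FIRST(P): from P->d z we get {d}. So FIRST(P) = {d}.
FIRST(T): from T->P T T we get {d}; from T->z we get {z}. So FIRST(T) = {d, z}.
FIRST(Q): from Q->T d we get {d, z}; from Q->epsilon we get {epsilon}. So FIRST(Q) = {epsilon, d, z}.
FOLLOW(Q) includes $ since Q is the start symbol.
FOLLOW(Q): Q appears on no right-hand side. Thus FOLLOW(Q) = {$}.
For Q -> T d: FIRST(T d) = {d, z}, so it goes in M[Q, t] for t ∈ {d, z}.
For Q -> epsilon: FIRST(epsilon) = {epsilon}, so it goes in M[Q, t] for t ∈ {}; since epsilon ∈ FIRST, also for every t ∈ FOLLOW(Q) = {$}.

Q -> epsilon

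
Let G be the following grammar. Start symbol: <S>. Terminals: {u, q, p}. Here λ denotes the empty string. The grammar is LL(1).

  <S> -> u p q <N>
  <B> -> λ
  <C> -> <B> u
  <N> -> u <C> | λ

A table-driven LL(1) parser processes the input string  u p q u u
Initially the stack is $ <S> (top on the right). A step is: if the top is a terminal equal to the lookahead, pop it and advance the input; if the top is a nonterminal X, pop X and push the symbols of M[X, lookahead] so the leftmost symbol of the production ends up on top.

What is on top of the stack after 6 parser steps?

     Stack        Input        Action
  1  $ <S>        u p q u u $  expand <S> -> u p q <N>
  2  $ <N> q p u  u p q u u $  match u
  3  $ <N> q p    p q u u $    match p
  4  $ <N> q      q u u $      match q
  5  $ <N>        u u $        expand <N> -> u <C>
  6  $ <C> u      u u $        match u
Stack after step 6: $ <C> (top = <C>).

<C>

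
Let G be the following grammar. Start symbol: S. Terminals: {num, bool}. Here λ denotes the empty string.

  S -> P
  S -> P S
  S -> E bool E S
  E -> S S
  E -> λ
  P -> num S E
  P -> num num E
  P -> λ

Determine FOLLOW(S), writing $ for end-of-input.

{$, bool, num}

FIRST(P) = {λ, num}
FIRST(S) = {λ, bool, num}  (via P, P S, E bool E S)
FIRST(E) = {λ, bool, num}  (via S S)
FOLLOW(S) includes $ since S is the start symbol.
FOLLOW(S): in S->P S, the suffix after S is empty (adds nothing new); in S->E bool E S, the suffix after S is empty (adds nothing new); in E->S S (occurrence 1), S is followed by S with FIRST {λ, bool, num}; in E->S S (occurrence 1), the suffix after S is nullable, so FOLLOW(S) ⊇ FOLLOW(E) = {$, bool, num}; in E->S S (occurrence 2), the suffix after S is empty, so FOLLOW(S) ⊇ FOLLOW(E) = {$, bool, num}; in P->num S E, S is followed by E with FIRST {λ, bool, num}; in P->num S E, the suffix after S is nullable, so FOLLOW(S) ⊇ FOLLOW(P) = {$, bool, num}. Thus FOLLOW(S) = {$, bool, num}.
FOLLOW(P): in S->P, the suffix after P is empty, so FOLLOW(P) ⊇ FOLLOW(S) = {$, bool, num}; in S->P S, P is followed by S with FIRST {λ, bool, num}; in S->P S, the suffix after P is nullable, so FOLLOW(P) ⊇ FOLLOW(S) = {$, bool, num}. Thus FOLLOW(P) = {$, bool, num}.
FOLLOW(E): in S->E bool E S (occurrence 1), E is followed by bool E S with FIRST {bool}; in S->E bool E S (occurrence 2), E is followed by S with FIRST {λ, bool, num}; in S->E bool E S (occurrence 2), the suffix after E is nullable, so FOLLOW(E) ⊇ FOLLOW(S) = {$, bool, num}; in P->num S E, the suffix after E is empty, so FOLLOW(E) ⊇ FOLLOW(P) = {$, bool, num}; in P->num num E, the suffix after E is empty, so FOLLOW(E) ⊇ FOLLOW(P) = {$, bool, num}. Thus FOLLOW(E) = {$, bool, num}.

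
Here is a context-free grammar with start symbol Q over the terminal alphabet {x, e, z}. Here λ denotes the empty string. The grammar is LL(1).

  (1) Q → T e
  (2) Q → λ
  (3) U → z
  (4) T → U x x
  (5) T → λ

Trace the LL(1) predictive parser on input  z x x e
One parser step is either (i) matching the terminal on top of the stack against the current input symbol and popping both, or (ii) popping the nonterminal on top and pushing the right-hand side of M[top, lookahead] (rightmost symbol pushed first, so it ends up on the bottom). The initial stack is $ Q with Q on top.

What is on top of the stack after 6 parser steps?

     Stack      Input      Action
  1  $ Q        z x x e $  expand Q → T e
  2  $ e T      z x x e $  expand T → U x x
  3  $ e x x U  z x x e $  expand U → z
  4  $ e x x z  z x x e $  match z
  5  $ e x x    x x e $    match x
  6  $ e x      x e $      match x
Stack after step 6: $ e (top = e).

e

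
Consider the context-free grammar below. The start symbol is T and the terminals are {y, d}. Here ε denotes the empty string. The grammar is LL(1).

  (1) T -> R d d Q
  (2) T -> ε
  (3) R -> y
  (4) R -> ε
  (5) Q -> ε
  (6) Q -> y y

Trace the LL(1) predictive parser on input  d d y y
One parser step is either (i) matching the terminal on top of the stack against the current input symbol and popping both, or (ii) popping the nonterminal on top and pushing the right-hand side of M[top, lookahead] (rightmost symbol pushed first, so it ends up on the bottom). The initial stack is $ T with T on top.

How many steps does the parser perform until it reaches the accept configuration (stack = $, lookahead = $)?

step 1: stack=$ T  input=d d y y $  — expand T -> R d d Q
step 2: stack=$ Q d d R  input=d d y y $  — expand R -> ε
step 3: stack=$ Q d d  input=d d y y $  — match d
step 4: stack=$ Q d  input=d y y $  — match d
step 5: stack=$ Q  input=y y $  — expand Q -> y y
step 6: stack=$ y y  input=y y $  — match y
step 7: stack=$ y  input=y $  — match y
Accept reached after 7 steps.

7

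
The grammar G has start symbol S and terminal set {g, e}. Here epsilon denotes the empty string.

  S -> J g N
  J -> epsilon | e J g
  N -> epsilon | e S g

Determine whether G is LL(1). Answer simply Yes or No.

FIRST(S) = {e, g}
FIRST(J) = {epsilon, e}
FIRST(N) = {epsilon, e}
FOLLOW(S) = {$, g}
FOLLOW(J) = {g}
FOLLOW(N) = {$, g}
Each cell of M receives at most one production.

Yes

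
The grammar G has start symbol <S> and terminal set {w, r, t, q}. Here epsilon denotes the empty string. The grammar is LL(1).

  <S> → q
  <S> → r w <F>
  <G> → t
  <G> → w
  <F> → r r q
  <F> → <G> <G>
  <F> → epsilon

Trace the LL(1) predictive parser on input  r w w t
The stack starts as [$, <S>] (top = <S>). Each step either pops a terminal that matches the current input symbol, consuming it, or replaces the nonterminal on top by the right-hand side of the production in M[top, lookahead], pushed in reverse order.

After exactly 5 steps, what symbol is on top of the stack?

step 1: stack=$ <S>  input=r w w t $  — expand <S> → r w <F>
step 2: stack=$ <F> w r  input=r w w t $  — match r
step 3: stack=$ <F> w  input=w w t $  — match w
step 4: stack=$ <F>  input=w t $  — expand <F> → <G> <G>
step 5: stack=$ <G> <G>  input=w t $  — expand <G> → w
Stack after step 5: $ <G> w (top = w).

w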